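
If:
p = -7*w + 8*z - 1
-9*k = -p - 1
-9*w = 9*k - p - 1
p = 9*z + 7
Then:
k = -64/9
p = -65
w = 0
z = -8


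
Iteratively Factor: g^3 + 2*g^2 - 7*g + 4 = (g - 1)*(g^2 + 3*g - 4) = (g - 1)*(g + 4)*(g - 1)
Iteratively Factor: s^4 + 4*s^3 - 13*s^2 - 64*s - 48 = (s + 1)*(s^3 + 3*s^2 - 16*s - 48) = (s + 1)*(s + 4)*(s^2 - s - 12) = (s + 1)*(s + 3)*(s + 4)*(s - 4)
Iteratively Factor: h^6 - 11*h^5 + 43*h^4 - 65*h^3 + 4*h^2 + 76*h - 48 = (h - 4)*(h^5 - 7*h^4 + 15*h^3 - 5*h^2 - 16*h + 12) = (h - 4)*(h - 2)*(h^4 - 5*h^3 + 5*h^2 + 5*h - 6) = (h - 4)*(h - 2)*(h - 1)*(h^3 - 4*h^2 + h + 6) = (h - 4)*(h - 2)^2*(h - 1)*(h^2 - 2*h - 3) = (h - 4)*(h - 2)^2*(h - 1)*(h + 1)*(h - 3)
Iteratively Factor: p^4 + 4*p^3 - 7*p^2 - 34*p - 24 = (p + 4)*(p^3 - 7*p - 6) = (p - 3)*(p + 4)*(p^2 + 3*p + 2) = (p - 3)*(p + 2)*(p + 4)*(p + 1)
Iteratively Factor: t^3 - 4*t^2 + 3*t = (t - 1)*(t^2 - 3*t) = t*(t - 1)*(t - 3)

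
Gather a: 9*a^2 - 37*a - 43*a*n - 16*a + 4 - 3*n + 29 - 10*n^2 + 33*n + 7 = 9*a^2 + a*(-43*n - 53) - 10*n^2 + 30*n + 40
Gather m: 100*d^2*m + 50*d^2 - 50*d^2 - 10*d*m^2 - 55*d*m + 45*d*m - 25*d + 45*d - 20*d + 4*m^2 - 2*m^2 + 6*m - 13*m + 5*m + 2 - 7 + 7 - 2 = m^2*(2 - 10*d) + m*(100*d^2 - 10*d - 2)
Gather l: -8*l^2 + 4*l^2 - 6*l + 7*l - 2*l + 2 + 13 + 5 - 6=-4*l^2 - l + 14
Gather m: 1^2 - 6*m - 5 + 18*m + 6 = 12*m + 2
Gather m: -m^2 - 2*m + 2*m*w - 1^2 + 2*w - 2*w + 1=-m^2 + m*(2*w - 2)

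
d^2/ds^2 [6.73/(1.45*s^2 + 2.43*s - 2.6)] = (-28.29965*s^2 - 47.42631*s + 6.73*(2.9*s + 2.43)*(5.8*s + 4.86) + 50.7442)/(1.45*s^2 + 2.43*s - 2.6)^3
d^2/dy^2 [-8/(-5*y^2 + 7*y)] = 16*(-5*y*(5*y - 7) + (10*y - 7)^2)/(y^3*(5*y - 7)^3)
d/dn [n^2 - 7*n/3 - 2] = 2*n - 7/3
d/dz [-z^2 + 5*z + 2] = 5 - 2*z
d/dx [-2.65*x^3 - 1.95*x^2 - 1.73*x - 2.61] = -7.95*x^2 - 3.9*x - 1.73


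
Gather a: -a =-a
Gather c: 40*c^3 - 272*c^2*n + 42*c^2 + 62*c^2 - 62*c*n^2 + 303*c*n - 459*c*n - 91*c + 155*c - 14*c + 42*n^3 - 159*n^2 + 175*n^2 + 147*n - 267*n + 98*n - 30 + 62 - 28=40*c^3 + c^2*(104 - 272*n) + c*(-62*n^2 - 156*n + 50) + 42*n^3 + 16*n^2 - 22*n + 4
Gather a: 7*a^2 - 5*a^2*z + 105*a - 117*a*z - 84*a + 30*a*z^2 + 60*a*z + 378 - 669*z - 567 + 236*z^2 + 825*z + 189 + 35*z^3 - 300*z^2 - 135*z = a^2*(7 - 5*z) + a*(30*z^2 - 57*z + 21) + 35*z^3 - 64*z^2 + 21*z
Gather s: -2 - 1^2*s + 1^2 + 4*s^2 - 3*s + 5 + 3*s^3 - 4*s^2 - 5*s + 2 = 3*s^3 - 9*s + 6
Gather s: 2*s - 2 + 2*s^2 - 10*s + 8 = 2*s^2 - 8*s + 6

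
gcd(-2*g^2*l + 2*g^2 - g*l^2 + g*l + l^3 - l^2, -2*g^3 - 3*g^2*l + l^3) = 2*g^2 + g*l - l^2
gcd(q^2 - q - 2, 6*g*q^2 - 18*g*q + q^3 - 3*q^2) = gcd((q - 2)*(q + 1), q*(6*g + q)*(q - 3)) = 1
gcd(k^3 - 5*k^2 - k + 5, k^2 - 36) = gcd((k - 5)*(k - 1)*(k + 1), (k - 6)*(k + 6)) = 1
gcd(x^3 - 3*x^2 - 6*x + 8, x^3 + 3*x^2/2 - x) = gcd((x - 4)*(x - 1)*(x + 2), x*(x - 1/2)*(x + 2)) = x + 2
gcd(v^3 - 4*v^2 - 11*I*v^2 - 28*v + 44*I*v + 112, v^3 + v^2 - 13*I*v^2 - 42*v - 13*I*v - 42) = v - 7*I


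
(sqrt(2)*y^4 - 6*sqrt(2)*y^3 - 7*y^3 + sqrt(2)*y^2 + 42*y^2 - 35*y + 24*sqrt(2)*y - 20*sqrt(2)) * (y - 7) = sqrt(2)*y^5 - 13*sqrt(2)*y^4 - 7*y^4 + 43*sqrt(2)*y^3 + 91*y^3 - 329*y^2 + 17*sqrt(2)*y^2 - 188*sqrt(2)*y + 245*y + 140*sqrt(2)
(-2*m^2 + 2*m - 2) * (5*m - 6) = -10*m^3 + 22*m^2 - 22*m + 12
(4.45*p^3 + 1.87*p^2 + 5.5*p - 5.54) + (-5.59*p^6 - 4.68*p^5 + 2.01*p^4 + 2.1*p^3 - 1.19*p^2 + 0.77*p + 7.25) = -5.59*p^6 - 4.68*p^5 + 2.01*p^4 + 6.55*p^3 + 0.68*p^2 + 6.27*p + 1.71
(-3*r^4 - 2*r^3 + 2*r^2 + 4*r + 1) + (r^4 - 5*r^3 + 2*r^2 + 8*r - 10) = -2*r^4 - 7*r^3 + 4*r^2 + 12*r - 9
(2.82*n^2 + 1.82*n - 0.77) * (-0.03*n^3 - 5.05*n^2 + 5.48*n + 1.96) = -0.0846*n^5 - 14.2956*n^4 + 6.2857*n^3 + 19.3893*n^2 - 0.652400000000001*n - 1.5092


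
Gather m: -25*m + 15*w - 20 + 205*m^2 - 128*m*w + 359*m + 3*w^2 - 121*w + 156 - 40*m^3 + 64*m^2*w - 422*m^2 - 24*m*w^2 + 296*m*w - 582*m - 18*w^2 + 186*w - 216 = -40*m^3 + m^2*(64*w - 217) + m*(-24*w^2 + 168*w - 248) - 15*w^2 + 80*w - 80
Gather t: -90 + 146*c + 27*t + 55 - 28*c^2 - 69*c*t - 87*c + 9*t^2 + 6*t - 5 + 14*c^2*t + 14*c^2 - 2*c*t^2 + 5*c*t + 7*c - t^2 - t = -14*c^2 + 66*c + t^2*(8 - 2*c) + t*(14*c^2 - 64*c + 32) - 40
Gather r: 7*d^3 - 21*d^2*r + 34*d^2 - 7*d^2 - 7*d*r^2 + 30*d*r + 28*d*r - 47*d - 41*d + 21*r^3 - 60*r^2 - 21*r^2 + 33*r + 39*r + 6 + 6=7*d^3 + 27*d^2 - 88*d + 21*r^3 + r^2*(-7*d - 81) + r*(-21*d^2 + 58*d + 72) + 12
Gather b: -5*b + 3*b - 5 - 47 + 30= -2*b - 22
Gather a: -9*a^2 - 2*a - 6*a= -9*a^2 - 8*a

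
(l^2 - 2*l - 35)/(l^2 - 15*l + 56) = (l + 5)/(l - 8)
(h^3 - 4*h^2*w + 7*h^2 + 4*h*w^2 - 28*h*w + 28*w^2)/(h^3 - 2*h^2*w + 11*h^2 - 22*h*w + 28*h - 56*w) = (h - 2*w)/(h + 4)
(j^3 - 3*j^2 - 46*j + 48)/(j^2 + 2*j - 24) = (j^2 - 9*j + 8)/(j - 4)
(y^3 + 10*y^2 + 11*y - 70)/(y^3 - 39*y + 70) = (y + 5)/(y - 5)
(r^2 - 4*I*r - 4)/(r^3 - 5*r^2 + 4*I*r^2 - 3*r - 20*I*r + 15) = (r^2 - 4*I*r - 4)/(r^3 + r^2*(-5 + 4*I) - r*(3 + 20*I) + 15)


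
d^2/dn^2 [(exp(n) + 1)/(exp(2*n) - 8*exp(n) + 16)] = (exp(2*n) + 20*exp(n) + 24)*exp(n)/(exp(4*n) - 16*exp(3*n) + 96*exp(2*n) - 256*exp(n) + 256)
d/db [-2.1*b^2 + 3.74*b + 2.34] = 3.74 - 4.2*b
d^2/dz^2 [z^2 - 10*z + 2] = 2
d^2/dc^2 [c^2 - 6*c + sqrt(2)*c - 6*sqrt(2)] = 2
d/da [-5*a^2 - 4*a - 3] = -10*a - 4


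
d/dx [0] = 0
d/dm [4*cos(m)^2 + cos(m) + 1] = -(8*cos(m) + 1)*sin(m)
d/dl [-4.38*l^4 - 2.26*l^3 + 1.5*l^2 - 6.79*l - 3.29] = -17.52*l^3 - 6.78*l^2 + 3.0*l - 6.79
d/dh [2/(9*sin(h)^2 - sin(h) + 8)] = 2*(1 - 18*sin(h))*cos(h)/(9*sin(h)^2 - sin(h) + 8)^2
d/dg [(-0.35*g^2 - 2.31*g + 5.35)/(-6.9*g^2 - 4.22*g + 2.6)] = (-14.462*g^2 + 72.01*g + 16.571)/(47.61*g^4 + 58.236*g^3 - 18.0716*g^2 - 21.944*g + 6.76)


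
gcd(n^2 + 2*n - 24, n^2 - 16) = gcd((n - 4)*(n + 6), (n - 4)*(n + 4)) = n - 4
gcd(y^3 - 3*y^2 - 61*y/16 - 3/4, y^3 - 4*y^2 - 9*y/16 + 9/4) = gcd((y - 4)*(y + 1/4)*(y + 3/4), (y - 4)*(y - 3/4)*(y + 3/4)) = y^2 - 13*y/4 - 3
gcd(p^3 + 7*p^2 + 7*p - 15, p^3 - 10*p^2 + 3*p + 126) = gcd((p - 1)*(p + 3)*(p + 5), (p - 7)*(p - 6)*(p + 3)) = p + 3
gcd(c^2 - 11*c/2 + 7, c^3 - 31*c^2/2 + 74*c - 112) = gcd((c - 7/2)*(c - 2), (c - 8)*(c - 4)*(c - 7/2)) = c - 7/2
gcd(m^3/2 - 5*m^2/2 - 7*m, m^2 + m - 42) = 1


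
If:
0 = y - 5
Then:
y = 5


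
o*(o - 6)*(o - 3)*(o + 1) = o^4 - 8*o^3 + 9*o^2 + 18*o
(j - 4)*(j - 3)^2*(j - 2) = j^4 - 12*j^3 + 53*j^2 - 102*j + 72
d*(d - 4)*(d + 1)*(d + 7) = d^4 + 4*d^3 - 25*d^2 - 28*d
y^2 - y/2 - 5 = (y - 5/2)*(y + 2)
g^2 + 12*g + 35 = (g + 5)*(g + 7)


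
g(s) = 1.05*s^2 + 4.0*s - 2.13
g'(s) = 2.1*s + 4.0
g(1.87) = 9.02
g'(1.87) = 7.93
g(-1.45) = -5.72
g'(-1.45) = 0.96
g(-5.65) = 8.79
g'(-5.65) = -7.86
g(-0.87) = -4.82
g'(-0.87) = 2.17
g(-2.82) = -5.06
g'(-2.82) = -1.92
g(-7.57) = 27.76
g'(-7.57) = -11.90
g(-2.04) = -5.92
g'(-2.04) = -0.28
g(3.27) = 22.18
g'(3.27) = 10.87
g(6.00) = 59.67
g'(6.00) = 16.60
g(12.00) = 197.07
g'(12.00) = 29.20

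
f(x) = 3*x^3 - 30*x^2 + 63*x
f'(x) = 9*x^2 - 60*x + 63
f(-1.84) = -236.18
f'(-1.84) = 203.87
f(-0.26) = -18.46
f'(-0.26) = 79.21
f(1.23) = 37.69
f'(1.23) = 2.82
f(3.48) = -17.64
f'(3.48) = -36.81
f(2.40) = 19.87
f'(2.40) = -29.16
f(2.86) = 4.97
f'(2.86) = -34.98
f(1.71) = 35.01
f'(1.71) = -13.28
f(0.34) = 18.07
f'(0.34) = 43.64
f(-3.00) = -540.00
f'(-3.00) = 324.00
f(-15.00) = -17820.00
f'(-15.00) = 2988.00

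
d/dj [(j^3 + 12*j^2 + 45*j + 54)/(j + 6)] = 2*j + 6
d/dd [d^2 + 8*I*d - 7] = 2*d + 8*I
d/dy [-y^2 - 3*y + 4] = -2*y - 3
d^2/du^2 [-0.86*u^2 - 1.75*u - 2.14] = -1.72000000000000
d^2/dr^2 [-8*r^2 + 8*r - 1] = -16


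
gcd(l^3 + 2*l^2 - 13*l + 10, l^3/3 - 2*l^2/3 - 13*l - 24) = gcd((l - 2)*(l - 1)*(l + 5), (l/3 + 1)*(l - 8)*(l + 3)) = 1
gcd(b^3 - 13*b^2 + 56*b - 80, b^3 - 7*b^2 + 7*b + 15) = b - 5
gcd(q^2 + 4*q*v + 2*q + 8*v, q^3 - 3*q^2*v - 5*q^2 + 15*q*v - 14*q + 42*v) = q + 2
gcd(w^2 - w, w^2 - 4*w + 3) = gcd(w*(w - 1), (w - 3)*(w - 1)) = w - 1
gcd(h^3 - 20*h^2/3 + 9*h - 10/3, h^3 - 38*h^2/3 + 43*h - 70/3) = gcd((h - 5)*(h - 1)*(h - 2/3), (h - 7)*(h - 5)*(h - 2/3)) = h^2 - 17*h/3 + 10/3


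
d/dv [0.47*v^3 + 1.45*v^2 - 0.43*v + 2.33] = 1.41*v^2 + 2.9*v - 0.43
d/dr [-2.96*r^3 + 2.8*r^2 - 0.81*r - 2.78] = -8.88*r^2 + 5.6*r - 0.81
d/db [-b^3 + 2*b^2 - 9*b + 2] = -3*b^2 + 4*b - 9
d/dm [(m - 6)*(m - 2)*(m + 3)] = 3*m^2 - 10*m - 12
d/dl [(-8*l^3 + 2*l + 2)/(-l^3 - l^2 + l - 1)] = 4*(2*l^4 - 3*l^3 + 8*l^2 + l - 1)/(l^6 + 2*l^5 - l^4 + 3*l^2 - 2*l + 1)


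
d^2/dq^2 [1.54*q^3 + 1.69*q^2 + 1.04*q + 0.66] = 9.24*q + 3.38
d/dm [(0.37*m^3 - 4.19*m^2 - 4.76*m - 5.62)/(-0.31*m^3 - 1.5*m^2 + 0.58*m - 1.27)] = (-1.8539*m^4 - 2.522*m^3 - 16.2065*m^2 - 6.2174*m + 9.3048)/(0.0961*m^6 + 0.93*m^5 + 1.8904*m^4 - 0.9526*m^3 + 4.1464*m^2 - 1.4732*m + 1.6129)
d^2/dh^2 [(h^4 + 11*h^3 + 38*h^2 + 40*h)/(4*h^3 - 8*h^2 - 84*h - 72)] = (85*h^6 + 993*h^5 + 4773*h^4 + 11671*h^3 + 14634*h^2 + 6372*h - 2808)/(2*(h^9 - 6*h^8 - 51*h^7 + 190*h^6 + 1287*h^5 - 594*h^4 - 12825*h^3 - 25758*h^2 - 20412*h - 5832))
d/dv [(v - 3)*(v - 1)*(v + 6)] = 3*v^2 + 4*v - 21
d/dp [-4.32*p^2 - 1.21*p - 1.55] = -8.64*p - 1.21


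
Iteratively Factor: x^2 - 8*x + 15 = (x - 3)*(x - 5)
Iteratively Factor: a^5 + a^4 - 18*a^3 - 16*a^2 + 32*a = (a + 2)*(a^4 - a^3 - 16*a^2 + 16*a) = (a + 2)*(a + 4)*(a^3 - 5*a^2 + 4*a) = (a - 1)*(a + 2)*(a + 4)*(a^2 - 4*a) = a*(a - 1)*(a + 2)*(a + 4)*(a - 4)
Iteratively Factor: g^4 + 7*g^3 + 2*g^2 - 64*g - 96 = (g + 4)*(g^3 + 3*g^2 - 10*g - 24) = (g - 3)*(g + 4)*(g^2 + 6*g + 8) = (g - 3)*(g + 4)^2*(g + 2)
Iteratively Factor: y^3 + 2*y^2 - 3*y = (y - 1)*(y^2 + 3*y) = (y - 1)*(y + 3)*(y)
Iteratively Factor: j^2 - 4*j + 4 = (j - 2)*(j - 2)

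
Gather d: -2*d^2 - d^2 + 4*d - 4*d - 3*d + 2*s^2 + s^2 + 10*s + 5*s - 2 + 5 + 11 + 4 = -3*d^2 - 3*d + 3*s^2 + 15*s + 18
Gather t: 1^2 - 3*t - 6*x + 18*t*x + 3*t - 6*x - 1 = 18*t*x - 12*x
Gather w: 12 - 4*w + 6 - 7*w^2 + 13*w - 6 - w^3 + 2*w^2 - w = -w^3 - 5*w^2 + 8*w + 12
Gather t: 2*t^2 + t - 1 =2*t^2 + t - 1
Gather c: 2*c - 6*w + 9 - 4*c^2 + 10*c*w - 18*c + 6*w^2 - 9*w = -4*c^2 + c*(10*w - 16) + 6*w^2 - 15*w + 9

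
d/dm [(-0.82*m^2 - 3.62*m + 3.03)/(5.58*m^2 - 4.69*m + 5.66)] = (24.0454*m^2 - 43.0972*m - 6.2785)/(31.1364*m^4 - 52.3404*m^3 + 85.1617*m^2 - 53.0908*m + 32.0356)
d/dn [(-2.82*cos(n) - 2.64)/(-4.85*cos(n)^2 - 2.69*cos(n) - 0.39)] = (13.677*cos(n)^2 + 25.608*cos(n) + 6.0018)*sin(n)/(23.5225*cos(n)^4 + 26.093*cos(n)^3 + 11.0191*cos(n)^2 + 2.0982*cos(n) + 0.1521)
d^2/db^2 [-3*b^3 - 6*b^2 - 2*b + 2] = -18*b - 12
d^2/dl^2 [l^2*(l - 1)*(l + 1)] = 12*l^2 - 2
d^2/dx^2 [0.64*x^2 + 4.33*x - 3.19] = 1.28000000000000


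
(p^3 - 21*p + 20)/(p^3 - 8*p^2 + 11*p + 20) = (p^2 + 4*p - 5)/(p^2 - 4*p - 5)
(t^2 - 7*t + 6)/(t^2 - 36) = (t - 1)/(t + 6)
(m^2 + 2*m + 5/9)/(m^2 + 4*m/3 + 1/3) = (m + 5/3)/(m + 1)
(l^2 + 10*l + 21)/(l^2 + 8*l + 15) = (l + 7)/(l + 5)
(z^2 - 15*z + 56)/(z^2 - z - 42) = (z - 8)/(z + 6)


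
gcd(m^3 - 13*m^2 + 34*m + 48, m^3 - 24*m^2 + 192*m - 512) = m - 8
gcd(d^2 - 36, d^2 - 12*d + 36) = d - 6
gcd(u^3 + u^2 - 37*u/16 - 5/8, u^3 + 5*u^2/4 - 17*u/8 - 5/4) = u^2 + 3*u/4 - 5/2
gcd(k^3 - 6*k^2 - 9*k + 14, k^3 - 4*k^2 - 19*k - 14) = k^2 - 5*k - 14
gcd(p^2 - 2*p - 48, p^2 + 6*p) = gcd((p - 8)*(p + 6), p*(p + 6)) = p + 6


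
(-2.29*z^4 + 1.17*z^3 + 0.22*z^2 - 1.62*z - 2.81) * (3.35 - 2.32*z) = 5.3128*z^5 - 10.3859*z^4 + 3.4091*z^3 + 4.4954*z^2 + 1.0922*z - 9.4135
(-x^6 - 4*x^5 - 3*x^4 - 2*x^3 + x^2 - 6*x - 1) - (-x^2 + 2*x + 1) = -x^6 - 4*x^5 - 3*x^4 - 2*x^3 + 2*x^2 - 8*x - 2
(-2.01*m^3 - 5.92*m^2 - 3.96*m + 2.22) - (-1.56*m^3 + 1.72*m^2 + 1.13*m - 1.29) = -0.45*m^3 - 7.64*m^2 - 5.09*m + 3.51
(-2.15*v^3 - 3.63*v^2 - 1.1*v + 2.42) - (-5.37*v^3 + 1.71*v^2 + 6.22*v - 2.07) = 3.22*v^3 - 5.34*v^2 - 7.32*v + 4.49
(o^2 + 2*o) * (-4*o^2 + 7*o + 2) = -4*o^4 - o^3 + 16*o^2 + 4*o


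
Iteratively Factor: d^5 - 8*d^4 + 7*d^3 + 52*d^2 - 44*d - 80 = (d - 2)*(d^4 - 6*d^3 - 5*d^2 + 42*d + 40) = (d - 4)*(d - 2)*(d^3 - 2*d^2 - 13*d - 10) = (d - 4)*(d - 2)*(d + 2)*(d^2 - 4*d - 5) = (d - 5)*(d - 4)*(d - 2)*(d + 2)*(d + 1)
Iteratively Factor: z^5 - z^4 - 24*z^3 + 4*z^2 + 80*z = (z)*(z^4 - z^3 - 24*z^2 + 4*z + 80) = z*(z - 5)*(z^3 + 4*z^2 - 4*z - 16) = z*(z - 5)*(z + 4)*(z^2 - 4) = z*(z - 5)*(z - 2)*(z + 4)*(z + 2)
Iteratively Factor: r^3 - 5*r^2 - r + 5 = (r + 1)*(r^2 - 6*r + 5) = (r - 1)*(r + 1)*(r - 5)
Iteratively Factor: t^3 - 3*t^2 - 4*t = (t)*(t^2 - 3*t - 4) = t*(t - 4)*(t + 1)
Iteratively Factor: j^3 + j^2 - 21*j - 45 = (j - 5)*(j^2 + 6*j + 9) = (j - 5)*(j + 3)*(j + 3)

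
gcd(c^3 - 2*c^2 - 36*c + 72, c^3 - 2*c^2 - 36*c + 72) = c^3 - 2*c^2 - 36*c + 72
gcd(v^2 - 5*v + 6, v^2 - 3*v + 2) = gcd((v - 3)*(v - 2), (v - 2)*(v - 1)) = v - 2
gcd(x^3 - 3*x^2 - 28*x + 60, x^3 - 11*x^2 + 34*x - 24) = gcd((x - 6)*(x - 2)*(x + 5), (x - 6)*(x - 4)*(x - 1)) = x - 6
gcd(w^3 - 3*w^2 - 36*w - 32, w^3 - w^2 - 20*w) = w + 4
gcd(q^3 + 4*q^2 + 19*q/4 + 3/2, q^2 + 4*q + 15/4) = q + 3/2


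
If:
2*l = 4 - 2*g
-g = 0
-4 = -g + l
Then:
No Solution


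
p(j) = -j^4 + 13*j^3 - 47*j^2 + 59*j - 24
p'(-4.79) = 1843.69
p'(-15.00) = 23744.00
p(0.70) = -1.51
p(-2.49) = -701.45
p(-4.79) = -3340.14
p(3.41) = 10.93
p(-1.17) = -180.06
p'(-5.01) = 2011.85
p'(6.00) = 35.00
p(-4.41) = -2691.44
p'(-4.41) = 1575.08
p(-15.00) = -105984.00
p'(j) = -4*j^3 + 39*j^2 - 94*j + 59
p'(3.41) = 33.35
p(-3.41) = -1422.40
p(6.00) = 150.00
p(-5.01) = -3764.08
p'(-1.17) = 228.77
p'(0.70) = 10.94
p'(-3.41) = 991.64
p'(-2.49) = 596.62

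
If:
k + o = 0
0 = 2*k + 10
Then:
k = -5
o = 5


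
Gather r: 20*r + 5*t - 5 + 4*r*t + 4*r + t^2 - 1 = r*(4*t + 24) + t^2 + 5*t - 6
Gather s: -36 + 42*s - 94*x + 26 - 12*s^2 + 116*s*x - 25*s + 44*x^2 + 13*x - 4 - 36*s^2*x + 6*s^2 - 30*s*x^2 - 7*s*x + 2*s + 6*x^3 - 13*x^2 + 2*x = s^2*(-36*x - 6) + s*(-30*x^2 + 109*x + 19) + 6*x^3 + 31*x^2 - 79*x - 14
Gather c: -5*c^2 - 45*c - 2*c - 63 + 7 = -5*c^2 - 47*c - 56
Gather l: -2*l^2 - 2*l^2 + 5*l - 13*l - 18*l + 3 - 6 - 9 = -4*l^2 - 26*l - 12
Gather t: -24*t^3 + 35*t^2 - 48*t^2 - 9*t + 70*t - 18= -24*t^3 - 13*t^2 + 61*t - 18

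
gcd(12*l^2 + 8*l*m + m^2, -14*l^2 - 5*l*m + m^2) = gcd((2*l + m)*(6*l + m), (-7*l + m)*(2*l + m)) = 2*l + m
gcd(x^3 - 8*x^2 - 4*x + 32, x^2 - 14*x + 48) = x - 8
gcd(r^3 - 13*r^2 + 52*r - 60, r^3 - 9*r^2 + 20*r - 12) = r^2 - 8*r + 12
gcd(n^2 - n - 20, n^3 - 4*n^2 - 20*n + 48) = n + 4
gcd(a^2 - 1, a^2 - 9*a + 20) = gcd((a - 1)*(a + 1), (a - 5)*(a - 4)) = 1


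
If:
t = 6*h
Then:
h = t/6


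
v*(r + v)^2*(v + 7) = r^2*v^2 + 7*r^2*v + 2*r*v^3 + 14*r*v^2 + v^4 + 7*v^3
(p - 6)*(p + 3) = p^2 - 3*p - 18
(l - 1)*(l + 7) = l^2 + 6*l - 7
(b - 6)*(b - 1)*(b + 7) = b^3 - 43*b + 42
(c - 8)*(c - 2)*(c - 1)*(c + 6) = c^4 - 5*c^3 - 40*c^2 + 140*c - 96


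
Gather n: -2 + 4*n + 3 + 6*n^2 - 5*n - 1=6*n^2 - n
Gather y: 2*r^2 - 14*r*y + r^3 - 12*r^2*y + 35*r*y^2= r^3 + 2*r^2 + 35*r*y^2 + y*(-12*r^2 - 14*r)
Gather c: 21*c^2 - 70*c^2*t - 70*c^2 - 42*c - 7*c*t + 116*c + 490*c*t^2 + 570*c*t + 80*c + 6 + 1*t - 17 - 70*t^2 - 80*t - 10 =c^2*(-70*t - 49) + c*(490*t^2 + 563*t + 154) - 70*t^2 - 79*t - 21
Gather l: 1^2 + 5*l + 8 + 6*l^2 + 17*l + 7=6*l^2 + 22*l + 16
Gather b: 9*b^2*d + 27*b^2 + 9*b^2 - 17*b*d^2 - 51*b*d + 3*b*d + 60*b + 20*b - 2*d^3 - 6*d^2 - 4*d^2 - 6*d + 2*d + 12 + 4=b^2*(9*d + 36) + b*(-17*d^2 - 48*d + 80) - 2*d^3 - 10*d^2 - 4*d + 16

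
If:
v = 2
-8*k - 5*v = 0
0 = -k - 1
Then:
No Solution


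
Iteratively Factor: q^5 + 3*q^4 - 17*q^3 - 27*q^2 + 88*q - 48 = (q - 1)*(q^4 + 4*q^3 - 13*q^2 - 40*q + 48) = (q - 1)*(q + 4)*(q^3 - 13*q + 12) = (q - 3)*(q - 1)*(q + 4)*(q^2 + 3*q - 4) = (q - 3)*(q - 1)*(q + 4)^2*(q - 1)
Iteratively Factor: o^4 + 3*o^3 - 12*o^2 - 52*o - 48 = (o + 2)*(o^3 + o^2 - 14*o - 24) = (o - 4)*(o + 2)*(o^2 + 5*o + 6) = (o - 4)*(o + 2)^2*(o + 3)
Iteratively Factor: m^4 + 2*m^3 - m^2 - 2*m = (m)*(m^3 + 2*m^2 - m - 2) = m*(m + 1)*(m^2 + m - 2) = m*(m - 1)*(m + 1)*(m + 2)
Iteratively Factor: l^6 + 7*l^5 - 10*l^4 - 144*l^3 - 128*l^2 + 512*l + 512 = (l + 1)*(l^5 + 6*l^4 - 16*l^3 - 128*l^2 + 512) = (l + 1)*(l + 4)*(l^4 + 2*l^3 - 24*l^2 - 32*l + 128) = (l - 2)*(l + 1)*(l + 4)*(l^3 + 4*l^2 - 16*l - 64) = (l - 4)*(l - 2)*(l + 1)*(l + 4)*(l^2 + 8*l + 16) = (l - 4)*(l - 2)*(l + 1)*(l + 4)^2*(l + 4)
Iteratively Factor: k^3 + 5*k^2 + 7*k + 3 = (k + 3)*(k^2 + 2*k + 1) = (k + 1)*(k + 3)*(k + 1)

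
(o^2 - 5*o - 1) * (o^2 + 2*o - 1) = o^4 - 3*o^3 - 12*o^2 + 3*o + 1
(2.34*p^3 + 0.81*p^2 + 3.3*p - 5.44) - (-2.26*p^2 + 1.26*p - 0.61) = 2.34*p^3 + 3.07*p^2 + 2.04*p - 4.83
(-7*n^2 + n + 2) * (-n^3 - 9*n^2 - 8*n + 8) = 7*n^5 + 62*n^4 + 45*n^3 - 82*n^2 - 8*n + 16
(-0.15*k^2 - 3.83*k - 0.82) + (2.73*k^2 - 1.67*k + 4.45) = 2.58*k^2 - 5.5*k + 3.63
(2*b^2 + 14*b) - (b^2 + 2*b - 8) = b^2 + 12*b + 8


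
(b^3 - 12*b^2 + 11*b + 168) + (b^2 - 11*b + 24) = b^3 - 11*b^2 + 192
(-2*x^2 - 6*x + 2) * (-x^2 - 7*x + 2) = 2*x^4 + 20*x^3 + 36*x^2 - 26*x + 4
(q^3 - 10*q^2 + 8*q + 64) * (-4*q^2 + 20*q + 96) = -4*q^5 + 60*q^4 - 136*q^3 - 1056*q^2 + 2048*q + 6144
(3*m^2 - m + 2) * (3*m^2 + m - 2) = 9*m^4 - m^2 + 4*m - 4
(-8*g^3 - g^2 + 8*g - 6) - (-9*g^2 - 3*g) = -8*g^3 + 8*g^2 + 11*g - 6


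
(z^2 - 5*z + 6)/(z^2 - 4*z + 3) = (z - 2)/(z - 1)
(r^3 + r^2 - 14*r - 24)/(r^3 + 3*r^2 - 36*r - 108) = (r^2 - 2*r - 8)/(r^2 - 36)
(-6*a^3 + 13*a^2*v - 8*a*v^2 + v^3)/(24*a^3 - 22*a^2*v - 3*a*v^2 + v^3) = (-a + v)/(4*a + v)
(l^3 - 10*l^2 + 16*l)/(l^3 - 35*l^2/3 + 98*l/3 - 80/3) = 3*l/(3*l - 5)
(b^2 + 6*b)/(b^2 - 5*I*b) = (b + 6)/(b - 5*I)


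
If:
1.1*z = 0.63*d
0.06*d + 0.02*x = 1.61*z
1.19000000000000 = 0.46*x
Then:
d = 0.06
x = 2.59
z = 0.03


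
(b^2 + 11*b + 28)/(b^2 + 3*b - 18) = (b^2 + 11*b + 28)/(b^2 + 3*b - 18)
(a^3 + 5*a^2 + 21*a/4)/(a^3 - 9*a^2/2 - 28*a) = (a + 3/2)/(a - 8)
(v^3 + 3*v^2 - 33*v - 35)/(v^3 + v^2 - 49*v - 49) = (v - 5)/(v - 7)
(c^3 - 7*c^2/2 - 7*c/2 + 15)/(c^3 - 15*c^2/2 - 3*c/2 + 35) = (c - 3)/(c - 7)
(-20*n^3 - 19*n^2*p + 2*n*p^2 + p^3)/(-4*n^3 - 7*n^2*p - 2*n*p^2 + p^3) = (5*n + p)/(n + p)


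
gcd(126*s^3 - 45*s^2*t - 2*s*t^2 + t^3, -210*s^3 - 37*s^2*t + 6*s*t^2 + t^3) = 42*s^2 - s*t - t^2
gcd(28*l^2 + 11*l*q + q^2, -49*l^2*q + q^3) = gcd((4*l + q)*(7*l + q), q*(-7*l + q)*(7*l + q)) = 7*l + q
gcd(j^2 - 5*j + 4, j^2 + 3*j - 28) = j - 4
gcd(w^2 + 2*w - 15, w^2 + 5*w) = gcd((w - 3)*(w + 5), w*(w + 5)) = w + 5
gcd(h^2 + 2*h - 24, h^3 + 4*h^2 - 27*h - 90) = h + 6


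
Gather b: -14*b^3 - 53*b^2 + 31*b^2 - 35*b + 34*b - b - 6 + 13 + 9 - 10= -14*b^3 - 22*b^2 - 2*b + 6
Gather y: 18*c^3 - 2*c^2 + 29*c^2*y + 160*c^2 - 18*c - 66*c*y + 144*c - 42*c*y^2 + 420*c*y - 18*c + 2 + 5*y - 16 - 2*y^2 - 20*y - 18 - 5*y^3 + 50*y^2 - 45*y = 18*c^3 + 158*c^2 + 108*c - 5*y^3 + y^2*(48 - 42*c) + y*(29*c^2 + 354*c - 60) - 32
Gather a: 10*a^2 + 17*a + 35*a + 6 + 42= 10*a^2 + 52*a + 48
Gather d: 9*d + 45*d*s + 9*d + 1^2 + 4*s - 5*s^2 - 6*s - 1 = d*(45*s + 18) - 5*s^2 - 2*s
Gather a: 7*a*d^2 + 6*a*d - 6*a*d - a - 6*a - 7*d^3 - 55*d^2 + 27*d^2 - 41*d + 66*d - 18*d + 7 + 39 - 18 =a*(7*d^2 - 7) - 7*d^3 - 28*d^2 + 7*d + 28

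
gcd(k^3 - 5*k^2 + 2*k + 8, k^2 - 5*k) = 1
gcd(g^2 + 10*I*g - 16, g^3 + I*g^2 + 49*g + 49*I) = 1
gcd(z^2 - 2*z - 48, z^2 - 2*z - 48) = z^2 - 2*z - 48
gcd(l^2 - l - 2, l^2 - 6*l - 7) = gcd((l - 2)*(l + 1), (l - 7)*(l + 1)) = l + 1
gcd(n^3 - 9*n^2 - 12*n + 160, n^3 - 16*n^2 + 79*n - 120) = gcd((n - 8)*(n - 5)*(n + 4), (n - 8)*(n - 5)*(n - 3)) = n^2 - 13*n + 40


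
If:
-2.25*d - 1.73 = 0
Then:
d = -0.77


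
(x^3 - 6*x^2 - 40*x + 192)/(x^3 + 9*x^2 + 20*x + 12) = (x^2 - 12*x + 32)/(x^2 + 3*x + 2)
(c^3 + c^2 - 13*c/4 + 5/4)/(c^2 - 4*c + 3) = (c^2 + 2*c - 5/4)/(c - 3)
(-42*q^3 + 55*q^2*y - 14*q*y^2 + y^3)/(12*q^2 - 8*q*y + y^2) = (7*q^2 - 8*q*y + y^2)/(-2*q + y)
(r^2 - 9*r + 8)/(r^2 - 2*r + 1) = (r - 8)/(r - 1)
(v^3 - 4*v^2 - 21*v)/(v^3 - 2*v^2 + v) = (v^2 - 4*v - 21)/(v^2 - 2*v + 1)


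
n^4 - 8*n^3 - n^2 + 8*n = n*(n - 8)*(n - 1)*(n + 1)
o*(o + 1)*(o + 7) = o^3 + 8*o^2 + 7*o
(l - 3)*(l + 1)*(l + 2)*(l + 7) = l^4 + 7*l^3 - 7*l^2 - 55*l - 42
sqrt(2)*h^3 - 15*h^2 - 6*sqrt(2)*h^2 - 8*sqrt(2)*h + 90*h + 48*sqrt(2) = (h - 6)*(h - 8*sqrt(2))*(sqrt(2)*h + 1)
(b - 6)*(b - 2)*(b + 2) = b^3 - 6*b^2 - 4*b + 24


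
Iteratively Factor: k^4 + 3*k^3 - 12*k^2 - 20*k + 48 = (k + 4)*(k^3 - k^2 - 8*k + 12) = (k - 2)*(k + 4)*(k^2 + k - 6) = (k - 2)*(k + 3)*(k + 4)*(k - 2)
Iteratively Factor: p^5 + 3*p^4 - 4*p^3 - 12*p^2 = (p + 2)*(p^4 + p^3 - 6*p^2) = (p - 2)*(p + 2)*(p^3 + 3*p^2) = p*(p - 2)*(p + 2)*(p^2 + 3*p) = p^2*(p - 2)*(p + 2)*(p + 3)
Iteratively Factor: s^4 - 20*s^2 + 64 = (s + 4)*(s^3 - 4*s^2 - 4*s + 16) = (s + 2)*(s + 4)*(s^2 - 6*s + 8) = (s - 2)*(s + 2)*(s + 4)*(s - 4)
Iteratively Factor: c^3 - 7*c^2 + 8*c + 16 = (c - 4)*(c^2 - 3*c - 4) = (c - 4)^2*(c + 1)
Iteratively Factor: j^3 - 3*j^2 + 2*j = (j)*(j^2 - 3*j + 2) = j*(j - 2)*(j - 1)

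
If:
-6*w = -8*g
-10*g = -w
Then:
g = 0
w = 0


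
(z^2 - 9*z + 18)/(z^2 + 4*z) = (z^2 - 9*z + 18)/(z*(z + 4))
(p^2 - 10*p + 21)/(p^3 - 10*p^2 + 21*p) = 1/p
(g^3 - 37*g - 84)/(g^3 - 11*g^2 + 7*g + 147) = (g + 4)/(g - 7)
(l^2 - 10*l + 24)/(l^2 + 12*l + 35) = (l^2 - 10*l + 24)/(l^2 + 12*l + 35)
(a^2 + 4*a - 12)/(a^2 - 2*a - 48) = (a - 2)/(a - 8)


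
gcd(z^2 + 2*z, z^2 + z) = z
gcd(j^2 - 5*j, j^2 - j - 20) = j - 5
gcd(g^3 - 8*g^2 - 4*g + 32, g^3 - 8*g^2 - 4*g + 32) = g^3 - 8*g^2 - 4*g + 32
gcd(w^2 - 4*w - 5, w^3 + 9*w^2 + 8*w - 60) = 1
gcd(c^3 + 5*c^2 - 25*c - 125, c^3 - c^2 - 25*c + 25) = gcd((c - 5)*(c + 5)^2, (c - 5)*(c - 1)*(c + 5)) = c^2 - 25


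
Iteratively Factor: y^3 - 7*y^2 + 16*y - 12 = (y - 3)*(y^2 - 4*y + 4) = (y - 3)*(y - 2)*(y - 2)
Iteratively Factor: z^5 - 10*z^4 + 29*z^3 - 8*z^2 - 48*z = (z - 4)*(z^4 - 6*z^3 + 5*z^2 + 12*z) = (z - 4)*(z + 1)*(z^3 - 7*z^2 + 12*z) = (z - 4)*(z - 3)*(z + 1)*(z^2 - 4*z) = (z - 4)^2*(z - 3)*(z + 1)*(z)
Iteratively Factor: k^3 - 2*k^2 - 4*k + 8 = (k - 2)*(k^2 - 4) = (k - 2)^2*(k + 2)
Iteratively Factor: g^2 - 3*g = (g)*(g - 3)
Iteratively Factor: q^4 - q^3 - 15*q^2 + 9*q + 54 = (q - 3)*(q^3 + 2*q^2 - 9*q - 18) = (q - 3)*(q + 2)*(q^2 - 9) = (q - 3)*(q + 2)*(q + 3)*(q - 3)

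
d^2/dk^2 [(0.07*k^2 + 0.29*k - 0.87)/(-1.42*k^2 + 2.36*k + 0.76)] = (-2.22044604925031e-16*k^4 - 1.63868*k^3 + 10.072344*k^2 - 19.371072*k + 12.528336)/(2.863288*k^6 - 14.276112*k^5 + 19.129104*k^4 + 2.137216*k^3 - 10.238112*k^2 - 4.089408*k - 0.438976)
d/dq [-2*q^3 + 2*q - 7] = 2 - 6*q^2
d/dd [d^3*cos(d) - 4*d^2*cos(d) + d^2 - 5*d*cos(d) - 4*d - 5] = -d^3*sin(d) + 4*d^2*sin(d) + 3*d^2*cos(d) + 5*d*sin(d) - 8*d*cos(d) + 2*d - 5*cos(d) - 4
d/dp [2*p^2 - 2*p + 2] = 4*p - 2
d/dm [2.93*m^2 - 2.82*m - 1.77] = 5.86*m - 2.82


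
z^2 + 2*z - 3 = (z - 1)*(z + 3)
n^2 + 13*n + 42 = (n + 6)*(n + 7)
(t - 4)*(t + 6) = t^2 + 2*t - 24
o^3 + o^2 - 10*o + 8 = (o - 2)*(o - 1)*(o + 4)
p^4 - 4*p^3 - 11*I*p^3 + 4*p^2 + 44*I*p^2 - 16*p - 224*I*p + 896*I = (p - 4)*(p - 8*I)*(p - 7*I)*(p + 4*I)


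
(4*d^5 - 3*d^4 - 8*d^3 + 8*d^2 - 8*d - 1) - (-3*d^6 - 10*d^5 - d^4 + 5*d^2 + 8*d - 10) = 3*d^6 + 14*d^5 - 2*d^4 - 8*d^3 + 3*d^2 - 16*d + 9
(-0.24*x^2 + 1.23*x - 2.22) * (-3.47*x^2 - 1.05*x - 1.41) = 0.8328*x^4 - 4.0161*x^3 + 6.7503*x^2 + 0.5967*x + 3.1302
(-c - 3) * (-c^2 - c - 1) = c^3 + 4*c^2 + 4*c + 3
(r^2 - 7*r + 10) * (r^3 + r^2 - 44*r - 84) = r^5 - 6*r^4 - 41*r^3 + 234*r^2 + 148*r - 840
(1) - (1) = 0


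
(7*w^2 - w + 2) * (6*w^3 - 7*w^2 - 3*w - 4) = 42*w^5 - 55*w^4 - 2*w^3 - 39*w^2 - 2*w - 8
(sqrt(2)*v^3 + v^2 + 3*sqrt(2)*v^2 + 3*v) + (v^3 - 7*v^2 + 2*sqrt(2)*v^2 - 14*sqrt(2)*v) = v^3 + sqrt(2)*v^3 - 6*v^2 + 5*sqrt(2)*v^2 - 14*sqrt(2)*v + 3*v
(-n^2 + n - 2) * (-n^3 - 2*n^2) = n^5 + n^4 + 4*n^2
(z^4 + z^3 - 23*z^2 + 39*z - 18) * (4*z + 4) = 4*z^5 + 8*z^4 - 88*z^3 + 64*z^2 + 84*z - 72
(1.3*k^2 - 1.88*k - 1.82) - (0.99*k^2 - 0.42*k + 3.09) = 0.31*k^2 - 1.46*k - 4.91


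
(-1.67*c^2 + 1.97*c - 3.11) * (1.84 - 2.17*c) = 3.6239*c^3 - 7.3477*c^2 + 10.3735*c - 5.7224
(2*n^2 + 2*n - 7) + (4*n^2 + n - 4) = 6*n^2 + 3*n - 11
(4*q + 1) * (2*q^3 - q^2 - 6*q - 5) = 8*q^4 - 2*q^3 - 25*q^2 - 26*q - 5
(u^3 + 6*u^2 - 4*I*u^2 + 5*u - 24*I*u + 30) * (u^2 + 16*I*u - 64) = u^5 + 6*u^4 + 12*I*u^4 + 5*u^3 + 72*I*u^3 + 30*u^2 + 336*I*u^2 - 320*u + 2016*I*u - 1920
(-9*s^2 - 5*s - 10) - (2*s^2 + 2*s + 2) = -11*s^2 - 7*s - 12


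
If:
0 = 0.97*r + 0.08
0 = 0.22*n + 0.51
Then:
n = -2.32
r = -0.08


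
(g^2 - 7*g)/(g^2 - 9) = g*(g - 7)/(g^2 - 9)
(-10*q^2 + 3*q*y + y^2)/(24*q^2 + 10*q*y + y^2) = (-10*q^2 + 3*q*y + y^2)/(24*q^2 + 10*q*y + y^2)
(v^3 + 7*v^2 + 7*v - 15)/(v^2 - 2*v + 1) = (v^2 + 8*v + 15)/(v - 1)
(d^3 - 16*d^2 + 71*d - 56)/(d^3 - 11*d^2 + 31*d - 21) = (d - 8)/(d - 3)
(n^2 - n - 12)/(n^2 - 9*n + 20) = (n + 3)/(n - 5)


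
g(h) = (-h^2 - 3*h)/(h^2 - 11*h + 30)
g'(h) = (11 - 2*h)*(-h^2 - 3*h)/(h^2 - 11*h + 30)^2 + (-2*h - 3)/(h^2 - 11*h + 30)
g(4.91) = -395.90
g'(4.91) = -4892.82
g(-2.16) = 0.03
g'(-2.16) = 0.03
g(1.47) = -0.41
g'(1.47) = -0.58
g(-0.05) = 0.00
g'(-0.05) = -0.09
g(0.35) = -0.04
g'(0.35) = -0.16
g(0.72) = -0.12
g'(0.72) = -0.25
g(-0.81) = 0.04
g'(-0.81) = -0.02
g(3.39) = -5.16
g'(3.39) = -7.50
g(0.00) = 0.00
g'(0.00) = -0.10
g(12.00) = -4.29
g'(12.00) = 0.68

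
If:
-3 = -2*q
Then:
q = 3/2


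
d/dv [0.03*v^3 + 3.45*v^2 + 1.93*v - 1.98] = 0.09*v^2 + 6.9*v + 1.93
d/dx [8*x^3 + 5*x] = 24*x^2 + 5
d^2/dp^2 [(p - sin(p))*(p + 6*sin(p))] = -5*p*sin(p) + 24*sin(p)^2 + 10*cos(p) - 10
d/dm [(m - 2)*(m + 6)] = 2*m + 4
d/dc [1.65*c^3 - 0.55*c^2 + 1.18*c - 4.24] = 4.95*c^2 - 1.1*c + 1.18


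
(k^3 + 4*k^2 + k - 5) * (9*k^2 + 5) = 9*k^5 + 36*k^4 + 14*k^3 - 25*k^2 + 5*k - 25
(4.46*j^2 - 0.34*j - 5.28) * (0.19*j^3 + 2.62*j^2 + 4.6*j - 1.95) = 0.8474*j^5 + 11.6206*j^4 + 18.622*j^3 - 24.0946*j^2 - 23.625*j + 10.296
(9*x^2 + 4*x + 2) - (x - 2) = 9*x^2 + 3*x + 4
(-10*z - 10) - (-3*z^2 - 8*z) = 3*z^2 - 2*z - 10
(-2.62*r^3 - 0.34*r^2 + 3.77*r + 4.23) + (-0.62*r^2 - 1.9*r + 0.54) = -2.62*r^3 - 0.96*r^2 + 1.87*r + 4.77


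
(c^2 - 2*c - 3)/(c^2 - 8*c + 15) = (c + 1)/(c - 5)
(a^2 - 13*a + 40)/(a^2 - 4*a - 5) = (a - 8)/(a + 1)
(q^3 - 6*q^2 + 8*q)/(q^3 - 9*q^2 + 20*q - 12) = q*(q - 4)/(q^2 - 7*q + 6)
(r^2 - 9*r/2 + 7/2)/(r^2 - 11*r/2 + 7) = (r - 1)/(r - 2)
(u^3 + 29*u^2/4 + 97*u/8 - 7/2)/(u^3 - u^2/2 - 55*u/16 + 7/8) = 2*(2*u^2 + 15*u + 28)/(4*u^2 - u - 14)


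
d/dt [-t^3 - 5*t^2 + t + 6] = -3*t^2 - 10*t + 1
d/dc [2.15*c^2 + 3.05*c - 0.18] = 4.3*c + 3.05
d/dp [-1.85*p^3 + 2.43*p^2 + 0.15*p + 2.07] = -5.55*p^2 + 4.86*p + 0.15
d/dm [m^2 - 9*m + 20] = 2*m - 9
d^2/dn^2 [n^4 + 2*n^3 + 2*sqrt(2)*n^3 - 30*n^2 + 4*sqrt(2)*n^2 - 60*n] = 12*n^2 + 12*n + 12*sqrt(2)*n - 60 + 8*sqrt(2)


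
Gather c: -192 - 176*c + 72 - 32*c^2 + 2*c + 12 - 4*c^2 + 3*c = -36*c^2 - 171*c - 108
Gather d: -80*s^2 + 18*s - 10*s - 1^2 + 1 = -80*s^2 + 8*s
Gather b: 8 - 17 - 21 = -30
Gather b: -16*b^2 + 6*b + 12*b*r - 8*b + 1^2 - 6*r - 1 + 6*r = -16*b^2 + b*(12*r - 2)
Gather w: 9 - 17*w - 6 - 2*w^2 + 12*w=-2*w^2 - 5*w + 3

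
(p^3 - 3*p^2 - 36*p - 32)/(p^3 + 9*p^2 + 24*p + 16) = (p - 8)/(p + 4)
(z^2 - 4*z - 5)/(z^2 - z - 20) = (z + 1)/(z + 4)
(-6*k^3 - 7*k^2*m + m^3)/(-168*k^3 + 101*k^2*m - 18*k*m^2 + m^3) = (2*k^2 + 3*k*m + m^2)/(56*k^2 - 15*k*m + m^2)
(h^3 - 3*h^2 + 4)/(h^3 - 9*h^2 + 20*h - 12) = (h^2 - h - 2)/(h^2 - 7*h + 6)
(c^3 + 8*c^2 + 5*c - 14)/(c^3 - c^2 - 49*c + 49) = (c + 2)/(c - 7)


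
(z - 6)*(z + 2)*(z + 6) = z^3 + 2*z^2 - 36*z - 72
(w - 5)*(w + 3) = w^2 - 2*w - 15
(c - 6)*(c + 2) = c^2 - 4*c - 12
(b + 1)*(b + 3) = b^2 + 4*b + 3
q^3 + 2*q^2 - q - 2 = (q - 1)*(q + 1)*(q + 2)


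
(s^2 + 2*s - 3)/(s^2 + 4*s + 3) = (s - 1)/(s + 1)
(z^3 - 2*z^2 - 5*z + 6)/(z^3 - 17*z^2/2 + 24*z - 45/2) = 2*(z^2 + z - 2)/(2*z^2 - 11*z + 15)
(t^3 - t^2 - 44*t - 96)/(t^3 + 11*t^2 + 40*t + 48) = (t - 8)/(t + 4)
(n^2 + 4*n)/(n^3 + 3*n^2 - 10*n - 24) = n/(n^2 - n - 6)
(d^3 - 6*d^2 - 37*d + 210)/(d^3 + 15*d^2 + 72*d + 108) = (d^2 - 12*d + 35)/(d^2 + 9*d + 18)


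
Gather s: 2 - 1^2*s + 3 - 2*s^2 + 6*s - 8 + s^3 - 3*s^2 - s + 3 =s^3 - 5*s^2 + 4*s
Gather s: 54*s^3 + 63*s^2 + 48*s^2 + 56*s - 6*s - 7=54*s^3 + 111*s^2 + 50*s - 7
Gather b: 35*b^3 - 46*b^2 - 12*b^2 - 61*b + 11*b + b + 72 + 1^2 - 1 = 35*b^3 - 58*b^2 - 49*b + 72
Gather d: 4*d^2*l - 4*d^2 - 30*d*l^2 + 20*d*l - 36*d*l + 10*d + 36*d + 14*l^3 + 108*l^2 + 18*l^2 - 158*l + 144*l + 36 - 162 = d^2*(4*l - 4) + d*(-30*l^2 - 16*l + 46) + 14*l^3 + 126*l^2 - 14*l - 126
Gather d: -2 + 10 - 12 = -4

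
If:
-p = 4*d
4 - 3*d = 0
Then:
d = 4/3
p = -16/3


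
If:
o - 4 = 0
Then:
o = 4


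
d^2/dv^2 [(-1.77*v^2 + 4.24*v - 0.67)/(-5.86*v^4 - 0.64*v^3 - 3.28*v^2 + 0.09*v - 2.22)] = (364.686552*v^8 - 1707.3696*v^7 + 139.131856*v^6 - 412.81236*v^5 - 383.743776*v^4 + 998.388056*v^3 - 66.6170400000001*v^2 + 178.345584*v + 6.005742)/(201.230056*v^12 + 65.932032*v^11 + 345.102432*v^10 + 64.798324*v^9 + 419.839656*v^8 + 60.121632*v^7 + 293.045374*v^6 + 18.04716*v^5 + 157.604688*v^4 + 5.529735*v^3 + 48.549402*v^2 - 1.330668*v + 10.941048)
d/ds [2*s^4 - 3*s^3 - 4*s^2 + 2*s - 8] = 8*s^3 - 9*s^2 - 8*s + 2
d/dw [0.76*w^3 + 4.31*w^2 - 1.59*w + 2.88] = 2.28*w^2 + 8.62*w - 1.59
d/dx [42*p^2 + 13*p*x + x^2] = 13*p + 2*x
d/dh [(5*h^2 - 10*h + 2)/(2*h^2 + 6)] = (5*h^2 + 13*h - 15)/(h^4 + 6*h^2 + 9)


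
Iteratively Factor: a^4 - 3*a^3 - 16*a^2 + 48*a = (a + 4)*(a^3 - 7*a^2 + 12*a) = a*(a + 4)*(a^2 - 7*a + 12) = a*(a - 4)*(a + 4)*(a - 3)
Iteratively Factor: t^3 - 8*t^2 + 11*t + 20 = (t - 4)*(t^2 - 4*t - 5) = (t - 5)*(t - 4)*(t + 1)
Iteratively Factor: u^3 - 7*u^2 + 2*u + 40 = (u + 2)*(u^2 - 9*u + 20) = (u - 5)*(u + 2)*(u - 4)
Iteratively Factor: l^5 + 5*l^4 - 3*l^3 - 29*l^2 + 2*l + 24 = (l + 3)*(l^4 + 2*l^3 - 9*l^2 - 2*l + 8) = (l + 3)*(l + 4)*(l^3 - 2*l^2 - l + 2) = (l - 2)*(l + 3)*(l + 4)*(l^2 - 1) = (l - 2)*(l - 1)*(l + 3)*(l + 4)*(l + 1)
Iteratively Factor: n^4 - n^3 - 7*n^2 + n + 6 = (n + 2)*(n^3 - 3*n^2 - n + 3) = (n - 1)*(n + 2)*(n^2 - 2*n - 3) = (n - 1)*(n + 1)*(n + 2)*(n - 3)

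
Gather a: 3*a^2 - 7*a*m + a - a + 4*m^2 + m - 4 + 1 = 3*a^2 - 7*a*m + 4*m^2 + m - 3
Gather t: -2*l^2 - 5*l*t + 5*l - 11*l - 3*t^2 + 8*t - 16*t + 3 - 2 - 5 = -2*l^2 - 6*l - 3*t^2 + t*(-5*l - 8) - 4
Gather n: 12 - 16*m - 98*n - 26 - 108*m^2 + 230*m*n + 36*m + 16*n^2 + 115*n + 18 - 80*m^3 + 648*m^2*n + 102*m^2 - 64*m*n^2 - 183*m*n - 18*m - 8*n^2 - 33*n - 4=-80*m^3 - 6*m^2 + 2*m + n^2*(8 - 64*m) + n*(648*m^2 + 47*m - 16)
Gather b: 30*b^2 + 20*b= 30*b^2 + 20*b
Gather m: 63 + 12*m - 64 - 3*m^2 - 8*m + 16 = -3*m^2 + 4*m + 15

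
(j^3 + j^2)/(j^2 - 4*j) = j*(j + 1)/(j - 4)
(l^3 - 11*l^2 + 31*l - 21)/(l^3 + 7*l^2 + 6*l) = (l^3 - 11*l^2 + 31*l - 21)/(l*(l^2 + 7*l + 6))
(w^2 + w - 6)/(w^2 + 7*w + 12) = (w - 2)/(w + 4)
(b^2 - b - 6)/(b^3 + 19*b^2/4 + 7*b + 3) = 4*(b - 3)/(4*b^2 + 11*b + 6)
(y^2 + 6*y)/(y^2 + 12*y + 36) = y/(y + 6)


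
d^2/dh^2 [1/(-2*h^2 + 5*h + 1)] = 2*(-4*h^2 + 10*h + (4*h - 5)^2 + 2)/(-2*h^2 + 5*h + 1)^3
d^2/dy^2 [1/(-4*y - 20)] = -1/(2*(y + 5)^3)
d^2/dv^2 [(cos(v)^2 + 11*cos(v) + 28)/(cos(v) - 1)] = (-4*sin(v)^4 + 180*sin(v)^2 - 147*cos(v) + 3*cos(3*v) + 144)/(4*(cos(v) - 1)^3)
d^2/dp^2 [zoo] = 0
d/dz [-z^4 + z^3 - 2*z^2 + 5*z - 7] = -4*z^3 + 3*z^2 - 4*z + 5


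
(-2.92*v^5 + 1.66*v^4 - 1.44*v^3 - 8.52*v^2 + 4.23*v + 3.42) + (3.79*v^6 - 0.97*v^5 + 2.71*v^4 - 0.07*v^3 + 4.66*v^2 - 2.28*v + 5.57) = 3.79*v^6 - 3.89*v^5 + 4.37*v^4 - 1.51*v^3 - 3.86*v^2 + 1.95*v + 8.99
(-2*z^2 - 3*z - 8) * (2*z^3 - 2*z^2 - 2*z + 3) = -4*z^5 - 2*z^4 - 6*z^3 + 16*z^2 + 7*z - 24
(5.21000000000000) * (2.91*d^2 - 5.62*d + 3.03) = 15.1611*d^2 - 29.2802*d + 15.7863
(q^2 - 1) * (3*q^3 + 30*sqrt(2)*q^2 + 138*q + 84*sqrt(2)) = 3*q^5 + 30*sqrt(2)*q^4 + 135*q^3 + 54*sqrt(2)*q^2 - 138*q - 84*sqrt(2)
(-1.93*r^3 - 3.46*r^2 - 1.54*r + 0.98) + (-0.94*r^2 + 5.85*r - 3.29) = -1.93*r^3 - 4.4*r^2 + 4.31*r - 2.31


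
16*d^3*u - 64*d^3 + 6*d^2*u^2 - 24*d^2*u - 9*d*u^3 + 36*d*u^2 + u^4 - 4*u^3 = (-8*d + u)*(-2*d + u)*(d + u)*(u - 4)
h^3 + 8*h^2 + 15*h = h*(h + 3)*(h + 5)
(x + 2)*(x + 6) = x^2 + 8*x + 12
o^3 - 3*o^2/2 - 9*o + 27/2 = (o - 3)*(o - 3/2)*(o + 3)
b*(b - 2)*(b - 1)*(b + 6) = b^4 + 3*b^3 - 16*b^2 + 12*b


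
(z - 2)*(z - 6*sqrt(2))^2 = z^3 - 12*sqrt(2)*z^2 - 2*z^2 + 24*sqrt(2)*z + 72*z - 144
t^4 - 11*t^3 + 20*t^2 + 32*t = t*(t - 8)*(t - 4)*(t + 1)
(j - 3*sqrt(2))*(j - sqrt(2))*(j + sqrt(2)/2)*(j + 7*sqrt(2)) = j^4 + 7*sqrt(2)*j^3/2 - 47*j^2 + 17*sqrt(2)*j + 42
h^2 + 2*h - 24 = (h - 4)*(h + 6)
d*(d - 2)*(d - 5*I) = d^3 - 2*d^2 - 5*I*d^2 + 10*I*d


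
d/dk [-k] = -1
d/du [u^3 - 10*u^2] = u*(3*u - 20)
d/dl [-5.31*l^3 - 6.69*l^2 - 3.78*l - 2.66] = -15.93*l^2 - 13.38*l - 3.78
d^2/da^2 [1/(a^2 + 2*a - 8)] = 2*(-a^2 - 2*a + 4*(a + 1)^2 + 8)/(a^2 + 2*a - 8)^3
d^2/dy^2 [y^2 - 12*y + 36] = 2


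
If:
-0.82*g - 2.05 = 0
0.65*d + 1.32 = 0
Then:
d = -2.03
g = -2.50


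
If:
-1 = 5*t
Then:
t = -1/5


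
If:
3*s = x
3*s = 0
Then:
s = 0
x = 0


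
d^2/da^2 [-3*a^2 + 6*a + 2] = -6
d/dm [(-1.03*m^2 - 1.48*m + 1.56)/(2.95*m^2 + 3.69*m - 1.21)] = (0.565300000000001*m^2 - 6.7114*m - 3.9656)/(8.7025*m^4 + 21.771*m^3 + 6.4771*m^2 - 8.9298*m + 1.4641)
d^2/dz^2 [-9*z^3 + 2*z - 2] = -54*z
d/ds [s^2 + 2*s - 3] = 2*s + 2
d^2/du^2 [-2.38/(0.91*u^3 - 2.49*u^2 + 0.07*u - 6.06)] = ((12.9948*u - 11.8524)*(0.91*u^3 - 2.49*u^2 + 0.07*u - 6.06) - 2.38*(2.73*u^2 - 4.98*u + 0.07)*(5.46*u^2 - 9.96*u + 0.14))/(0.91*u^3 - 2.49*u^2 + 0.07*u - 6.06)^3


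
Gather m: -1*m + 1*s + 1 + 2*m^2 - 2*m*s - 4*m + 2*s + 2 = 2*m^2 + m*(-2*s - 5) + 3*s + 3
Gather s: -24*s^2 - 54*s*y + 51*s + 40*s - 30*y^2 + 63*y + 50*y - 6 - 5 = -24*s^2 + s*(91 - 54*y) - 30*y^2 + 113*y - 11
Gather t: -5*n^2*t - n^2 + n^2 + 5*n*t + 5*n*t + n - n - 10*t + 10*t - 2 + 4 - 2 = t*(-5*n^2 + 10*n)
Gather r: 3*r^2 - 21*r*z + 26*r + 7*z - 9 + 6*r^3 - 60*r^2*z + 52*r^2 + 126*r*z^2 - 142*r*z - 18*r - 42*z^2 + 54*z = 6*r^3 + r^2*(55 - 60*z) + r*(126*z^2 - 163*z + 8) - 42*z^2 + 61*z - 9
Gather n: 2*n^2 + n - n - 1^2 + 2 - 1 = 2*n^2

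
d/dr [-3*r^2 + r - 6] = 1 - 6*r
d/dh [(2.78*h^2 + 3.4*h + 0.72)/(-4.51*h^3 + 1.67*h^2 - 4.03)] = (12.5378*h^4 + 30.668*h^3 + 4.0636*h^2 - 24.8116*h - 13.702)/(20.3401*h^6 - 15.0634*h^5 + 2.7889*h^4 + 36.3506*h^3 - 13.4602*h^2 + 16.2409)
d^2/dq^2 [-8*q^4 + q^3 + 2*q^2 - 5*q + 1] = -96*q^2 + 6*q + 4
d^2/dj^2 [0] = 0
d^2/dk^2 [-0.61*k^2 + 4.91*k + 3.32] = -1.22000000000000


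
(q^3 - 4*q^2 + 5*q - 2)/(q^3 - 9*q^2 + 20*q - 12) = (q - 1)/(q - 6)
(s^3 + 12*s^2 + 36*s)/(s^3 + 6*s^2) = (s + 6)/s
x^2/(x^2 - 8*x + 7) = x^2/(x^2 - 8*x + 7)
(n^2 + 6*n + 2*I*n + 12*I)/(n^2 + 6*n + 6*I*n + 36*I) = (n + 2*I)/(n + 6*I)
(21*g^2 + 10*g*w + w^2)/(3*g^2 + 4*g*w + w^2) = (7*g + w)/(g + w)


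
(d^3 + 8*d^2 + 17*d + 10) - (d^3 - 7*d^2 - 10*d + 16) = 15*d^2 + 27*d - 6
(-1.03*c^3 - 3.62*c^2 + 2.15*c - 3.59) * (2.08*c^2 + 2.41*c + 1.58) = -2.1424*c^5 - 10.0119*c^4 - 5.8796*c^3 - 8.0053*c^2 - 5.2549*c - 5.6722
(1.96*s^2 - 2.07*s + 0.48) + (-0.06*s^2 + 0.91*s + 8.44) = 1.9*s^2 - 1.16*s + 8.92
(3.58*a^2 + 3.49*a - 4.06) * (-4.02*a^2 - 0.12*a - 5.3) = -14.3916*a^4 - 14.4594*a^3 - 3.0716*a^2 - 18.0098*a + 21.518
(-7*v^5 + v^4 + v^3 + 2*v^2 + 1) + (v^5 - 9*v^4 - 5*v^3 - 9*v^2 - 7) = -6*v^5 - 8*v^4 - 4*v^3 - 7*v^2 - 6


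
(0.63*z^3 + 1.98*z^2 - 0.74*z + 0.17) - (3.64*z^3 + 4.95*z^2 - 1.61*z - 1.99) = -3.01*z^3 - 2.97*z^2 + 0.87*z + 2.16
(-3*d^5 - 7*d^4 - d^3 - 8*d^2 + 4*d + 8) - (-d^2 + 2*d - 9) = -3*d^5 - 7*d^4 - d^3 - 7*d^2 + 2*d + 17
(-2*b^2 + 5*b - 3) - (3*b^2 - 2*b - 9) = -5*b^2 + 7*b + 6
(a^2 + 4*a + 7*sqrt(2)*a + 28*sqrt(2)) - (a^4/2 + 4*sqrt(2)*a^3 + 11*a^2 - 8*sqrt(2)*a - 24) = -a^4/2 - 4*sqrt(2)*a^3 - 10*a^2 + 4*a + 15*sqrt(2)*a + 24 + 28*sqrt(2)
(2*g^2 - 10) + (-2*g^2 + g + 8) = g - 2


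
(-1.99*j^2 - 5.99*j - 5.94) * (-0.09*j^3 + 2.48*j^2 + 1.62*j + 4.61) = 0.1791*j^5 - 4.3961*j^4 - 17.5444*j^3 - 33.6089*j^2 - 37.2367*j - 27.3834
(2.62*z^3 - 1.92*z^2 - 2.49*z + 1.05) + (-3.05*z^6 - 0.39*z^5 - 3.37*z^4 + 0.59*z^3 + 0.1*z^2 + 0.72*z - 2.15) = -3.05*z^6 - 0.39*z^5 - 3.37*z^4 + 3.21*z^3 - 1.82*z^2 - 1.77*z - 1.1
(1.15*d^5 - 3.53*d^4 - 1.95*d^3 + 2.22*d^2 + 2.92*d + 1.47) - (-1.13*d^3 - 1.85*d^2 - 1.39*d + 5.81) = 1.15*d^5 - 3.53*d^4 - 0.82*d^3 + 4.07*d^2 + 4.31*d - 4.34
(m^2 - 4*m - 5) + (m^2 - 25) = 2*m^2 - 4*m - 30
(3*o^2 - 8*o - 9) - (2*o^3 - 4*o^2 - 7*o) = -2*o^3 + 7*o^2 - o - 9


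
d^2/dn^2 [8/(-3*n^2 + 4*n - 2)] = 16*(9*n^2 - 12*n - 4*(3*n - 2)^2 + 6)/(3*n^2 - 4*n + 2)^3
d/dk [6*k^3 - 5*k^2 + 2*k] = 18*k^2 - 10*k + 2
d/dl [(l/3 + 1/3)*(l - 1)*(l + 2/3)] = l^2 + 4*l/9 - 1/3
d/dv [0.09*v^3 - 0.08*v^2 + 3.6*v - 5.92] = 0.27*v^2 - 0.16*v + 3.6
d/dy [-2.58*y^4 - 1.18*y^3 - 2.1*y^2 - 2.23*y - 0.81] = -10.32*y^3 - 3.54*y^2 - 4.2*y - 2.23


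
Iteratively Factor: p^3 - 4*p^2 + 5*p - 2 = (p - 2)*(p^2 - 2*p + 1) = (p - 2)*(p - 1)*(p - 1)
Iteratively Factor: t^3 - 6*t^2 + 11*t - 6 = (t - 3)*(t^2 - 3*t + 2) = (t - 3)*(t - 2)*(t - 1)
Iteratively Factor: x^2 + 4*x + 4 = (x + 2)*(x + 2)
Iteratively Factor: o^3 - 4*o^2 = (o)*(o^2 - 4*o) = o*(o - 4)*(o)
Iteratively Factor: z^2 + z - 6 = (z + 3)*(z - 2)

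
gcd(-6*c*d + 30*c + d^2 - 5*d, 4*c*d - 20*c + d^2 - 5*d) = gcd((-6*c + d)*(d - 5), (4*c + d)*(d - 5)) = d - 5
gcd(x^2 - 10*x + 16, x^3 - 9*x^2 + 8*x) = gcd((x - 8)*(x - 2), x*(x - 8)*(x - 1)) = x - 8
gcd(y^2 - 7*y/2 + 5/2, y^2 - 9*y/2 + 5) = y - 5/2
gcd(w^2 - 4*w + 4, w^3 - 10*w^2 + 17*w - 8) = 1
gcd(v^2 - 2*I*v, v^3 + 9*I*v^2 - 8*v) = v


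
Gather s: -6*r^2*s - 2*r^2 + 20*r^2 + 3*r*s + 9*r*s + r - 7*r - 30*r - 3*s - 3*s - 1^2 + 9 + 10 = 18*r^2 - 36*r + s*(-6*r^2 + 12*r - 6) + 18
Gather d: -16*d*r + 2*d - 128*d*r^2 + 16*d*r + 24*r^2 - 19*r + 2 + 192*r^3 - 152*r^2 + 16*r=d*(2 - 128*r^2) + 192*r^3 - 128*r^2 - 3*r + 2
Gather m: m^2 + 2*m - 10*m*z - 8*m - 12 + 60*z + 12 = m^2 + m*(-10*z - 6) + 60*z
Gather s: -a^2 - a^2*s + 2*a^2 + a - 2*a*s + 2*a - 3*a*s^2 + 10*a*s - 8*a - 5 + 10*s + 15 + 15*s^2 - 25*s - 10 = a^2 - 5*a + s^2*(15 - 3*a) + s*(-a^2 + 8*a - 15)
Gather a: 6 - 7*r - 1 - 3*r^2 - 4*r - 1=-3*r^2 - 11*r + 4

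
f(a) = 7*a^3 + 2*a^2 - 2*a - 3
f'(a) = 21*a^2 + 4*a - 2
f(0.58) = -2.12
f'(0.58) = 7.38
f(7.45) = 2987.56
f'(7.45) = 1193.35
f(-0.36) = -2.35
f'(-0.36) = -0.72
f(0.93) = 2.50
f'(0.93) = 19.88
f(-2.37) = -80.21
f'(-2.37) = 106.47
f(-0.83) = -3.96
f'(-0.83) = 9.15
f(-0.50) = -2.38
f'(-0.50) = 1.25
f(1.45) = 19.65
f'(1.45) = 47.95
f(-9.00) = -4926.00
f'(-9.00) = 1663.00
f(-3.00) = -168.00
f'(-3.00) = 175.00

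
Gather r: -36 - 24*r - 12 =-24*r - 48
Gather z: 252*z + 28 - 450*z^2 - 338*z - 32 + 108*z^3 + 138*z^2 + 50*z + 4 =108*z^3 - 312*z^2 - 36*z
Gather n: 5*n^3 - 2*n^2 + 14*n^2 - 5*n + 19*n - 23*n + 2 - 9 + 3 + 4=5*n^3 + 12*n^2 - 9*n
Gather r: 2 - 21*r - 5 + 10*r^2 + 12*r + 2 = 10*r^2 - 9*r - 1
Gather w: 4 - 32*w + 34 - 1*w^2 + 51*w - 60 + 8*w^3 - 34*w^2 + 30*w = 8*w^3 - 35*w^2 + 49*w - 22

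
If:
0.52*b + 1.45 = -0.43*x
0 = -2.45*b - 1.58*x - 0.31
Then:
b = 9.30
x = -14.62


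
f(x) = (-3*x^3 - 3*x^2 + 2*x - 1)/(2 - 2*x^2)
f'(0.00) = 1.00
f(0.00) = -0.50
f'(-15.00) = 1.50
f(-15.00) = -21.02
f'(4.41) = 1.42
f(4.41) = 8.34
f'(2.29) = 0.82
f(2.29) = 5.68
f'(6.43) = 1.47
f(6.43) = 11.27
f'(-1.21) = 18.25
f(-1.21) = 2.69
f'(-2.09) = 2.00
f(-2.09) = -1.35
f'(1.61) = -1.75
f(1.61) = 5.68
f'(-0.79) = 18.12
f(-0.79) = -3.95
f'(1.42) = -5.46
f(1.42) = 6.30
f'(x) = 4*x*(-3*x^3 - 3*x^2 + 2*x - 1)/(2 - 2*x^2)^2 + (-9*x^2 - 6*x + 2)/(2 - 2*x^2)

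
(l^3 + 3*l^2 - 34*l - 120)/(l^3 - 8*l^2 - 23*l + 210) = (l + 4)/(l - 7)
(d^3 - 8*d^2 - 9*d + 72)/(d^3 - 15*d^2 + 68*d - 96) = (d + 3)/(d - 4)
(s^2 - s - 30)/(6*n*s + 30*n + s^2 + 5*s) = (s - 6)/(6*n + s)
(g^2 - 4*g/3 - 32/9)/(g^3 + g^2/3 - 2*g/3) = (9*g^2 - 12*g - 32)/(3*g*(3*g^2 + g - 2))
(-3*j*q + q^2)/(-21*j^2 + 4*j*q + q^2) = q/(7*j + q)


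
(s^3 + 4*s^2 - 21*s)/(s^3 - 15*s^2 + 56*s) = (s^2 + 4*s - 21)/(s^2 - 15*s + 56)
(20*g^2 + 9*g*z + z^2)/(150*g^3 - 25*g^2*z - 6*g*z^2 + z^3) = (4*g + z)/(30*g^2 - 11*g*z + z^2)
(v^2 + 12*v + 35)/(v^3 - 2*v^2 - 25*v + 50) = (v + 7)/(v^2 - 7*v + 10)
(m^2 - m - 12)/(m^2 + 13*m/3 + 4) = 3*(m - 4)/(3*m + 4)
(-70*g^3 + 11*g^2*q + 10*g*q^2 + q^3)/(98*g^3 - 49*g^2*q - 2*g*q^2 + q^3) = (5*g + q)/(-7*g + q)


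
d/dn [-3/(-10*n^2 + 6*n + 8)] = 3*(3 - 10*n)/(2*(-5*n^2 + 3*n + 4)^2)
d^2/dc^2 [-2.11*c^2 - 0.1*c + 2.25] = -4.22000000000000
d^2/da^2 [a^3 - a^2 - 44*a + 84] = 6*a - 2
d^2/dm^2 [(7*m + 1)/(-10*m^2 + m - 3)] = 2*(-(7*m + 1)*(20*m - 1)^2 + 3*(70*m + 1)*(10*m^2 - m + 3))/(10*m^2 - m + 3)^3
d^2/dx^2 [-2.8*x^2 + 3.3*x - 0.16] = -5.60000000000000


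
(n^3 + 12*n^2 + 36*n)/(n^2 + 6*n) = n + 6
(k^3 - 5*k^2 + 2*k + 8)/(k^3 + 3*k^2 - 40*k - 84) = (k^3 - 5*k^2 + 2*k + 8)/(k^3 + 3*k^2 - 40*k - 84)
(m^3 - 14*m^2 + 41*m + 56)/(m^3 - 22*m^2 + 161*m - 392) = (m + 1)/(m - 7)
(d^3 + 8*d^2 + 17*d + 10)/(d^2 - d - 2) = (d^2 + 7*d + 10)/(d - 2)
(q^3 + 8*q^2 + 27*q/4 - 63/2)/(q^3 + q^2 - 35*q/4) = (2*q^2 + 9*q - 18)/(q*(2*q - 5))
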